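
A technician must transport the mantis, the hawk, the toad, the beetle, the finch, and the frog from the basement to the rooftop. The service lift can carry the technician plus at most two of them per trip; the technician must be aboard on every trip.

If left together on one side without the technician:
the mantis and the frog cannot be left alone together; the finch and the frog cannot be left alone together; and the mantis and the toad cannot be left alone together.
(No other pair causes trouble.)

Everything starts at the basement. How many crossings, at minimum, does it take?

Counting alone: the technician can take at most 2 across per trip to the rooftop, so moving all 6 needs at least 3 loaded trips out, with a return between consecutive ones — at least 5 crossings.
The plan below uses exactly 5 crossings, so it is optimal:
1. Technician goes to the rooftop with the finch and the mantis.  [the basement: the beetle, the frog, the hawk, the toad | the rooftop: the finch, the mantis]
2. Technician goes back to the basement alone.  [the basement: the beetle, the frog, the hawk, the toad | the rooftop: the finch, the mantis]
3. Technician goes to the rooftop with the beetle and the hawk.  [the basement: the frog, the toad | the rooftop: the beetle, the finch, the hawk, the mantis]
4. Technician goes back to the basement alone.  [the basement: the frog, the toad | the rooftop: the beetle, the finch, the hawk, the mantis]
5. Technician goes to the rooftop with the frog and the toad.  [the basement: — | the rooftop: the beetle, the finch, the frog, the hawk, the mantis, the toad]

5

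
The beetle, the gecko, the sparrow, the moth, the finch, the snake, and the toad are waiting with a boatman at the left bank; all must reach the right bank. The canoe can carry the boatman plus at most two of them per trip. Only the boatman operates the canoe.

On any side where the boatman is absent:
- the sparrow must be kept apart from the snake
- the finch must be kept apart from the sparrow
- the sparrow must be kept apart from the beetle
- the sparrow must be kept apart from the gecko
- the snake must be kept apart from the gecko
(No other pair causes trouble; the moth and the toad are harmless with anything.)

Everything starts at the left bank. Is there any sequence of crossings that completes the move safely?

Yes

1. Boatman goes to the right bank with the gecko and the sparrow.  [the left bank: the beetle, the finch, the moth, the snake, the toad | the right bank: the gecko, the sparrow]
2. Boatman goes back to the left bank with the gecko.  [the left bank: the beetle, the finch, the gecko, the moth, the snake, the toad | the right bank: the sparrow]
3. Boatman goes to the right bank with the beetle and the gecko.  [the left bank: the finch, the moth, the snake, the toad | the right bank: the beetle, the gecko, the sparrow]
4. Boatman goes back to the left bank with the sparrow.  [the left bank: the finch, the moth, the snake, the sparrow, the toad | the right bank: the beetle, the gecko]
5. Boatman goes to the right bank with the moth and the sparrow.  [the left bank: the finch, the snake, the toad | the right bank: the beetle, the gecko, the moth, the sparrow]
6. Boatman goes back to the left bank with the sparrow.  [the left bank: the finch, the snake, the sparrow, the toad | the right bank: the beetle, the gecko, the moth]
7. Boatman goes to the right bank with the finch and the sparrow.  [the left bank: the snake, the toad | the right bank: the beetle, the finch, the gecko, the moth, the sparrow]
8. Boatman goes back to the left bank with the sparrow.  [the left bank: the snake, the sparrow, the toad | the right bank: the beetle, the finch, the gecko, the moth]
9. Boatman goes to the right bank with the sparrow and the toad.  [the left bank: the snake | the right bank: the beetle, the finch, the gecko, the moth, the sparrow, the toad]
10. Boatman goes back to the left bank with the sparrow.  [the left bank: the snake, the sparrow | the right bank: the beetle, the finch, the gecko, the moth, the toad]
11. Boatman goes to the right bank with the snake and the sparrow.  [the left bank: — | the right bank: the beetle, the finch, the gecko, the moth, the snake, the sparrow, the toad]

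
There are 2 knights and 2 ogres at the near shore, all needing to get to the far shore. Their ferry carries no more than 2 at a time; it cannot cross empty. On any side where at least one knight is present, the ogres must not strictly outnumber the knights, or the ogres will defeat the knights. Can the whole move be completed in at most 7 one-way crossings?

Yes — this plan uses 5 crossings (≤ 7):
1. 2 ogres → the far shore.  (the near shore: 2K 0O; the far shore: 0K 2O)
2. 1 ogre ← the near shore.  (the near shore: 2K 1O; the far shore: 0K 1O)
3. 2 knights → the far shore.  (the near shore: 0K 1O; the far shore: 2K 1O)
4. 1 ogre ← the near shore.  (the near shore: 0K 2O; the far shore: 2K 0O)
5. 2 ogres → the far shore.  (the near shore: 0K 0O; the far shore: 2K 2O)

Yes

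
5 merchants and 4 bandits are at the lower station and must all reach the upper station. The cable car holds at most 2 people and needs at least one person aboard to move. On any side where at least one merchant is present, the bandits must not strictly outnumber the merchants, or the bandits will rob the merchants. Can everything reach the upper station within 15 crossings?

Yes

Yes — this plan uses 15 crossings (≤ 15):
1. 2 bandits → the upper station.  (the lower station: 5M 2B; the upper station: 0M 2B)
2. 1 bandit ← the lower station.  (the lower station: 5M 3B; the upper station: 0M 1B)
3. 2 bandits → the upper station.  (the lower station: 5M 1B; the upper station: 0M 3B)
4. 1 bandit ← the lower station.  (the lower station: 5M 2B; the upper station: 0M 2B)
5. 2 merchants → the upper station.  (the lower station: 3M 2B; the upper station: 2M 2B)
6. 1 bandit ← the lower station.  (the lower station: 3M 3B; the upper station: 2M 1B)
7. 1 merchant and 1 bandit → the upper station.  (the lower station: 2M 2B; the upper station: 3M 2B)
8. 1 merchant ← the lower station.  (the lower station: 3M 2B; the upper station: 2M 2B)
9. 1 merchant and 1 bandit → the upper station.  (the lower station: 2M 1B; the upper station: 3M 3B)
10. 1 bandit ← the lower station.  (the lower station: 2M 2B; the upper station: 3M 2B)
11. 1 merchant and 1 bandit → the upper station.  (the lower station: 1M 1B; the upper station: 4M 3B)
12. 1 merchant ← the lower station.  (the lower station: 2M 1B; the upper station: 3M 3B)
13. 1 merchant and 1 bandit → the upper station.  (the lower station: 1M 0B; the upper station: 4M 4B)
14. 1 bandit ← the lower station.  (the lower station: 1M 1B; the upper station: 4M 3B)
15. 1 merchant and 1 bandit → the upper station.  (the lower station: 0M 0B; the upper station: 5M 4B)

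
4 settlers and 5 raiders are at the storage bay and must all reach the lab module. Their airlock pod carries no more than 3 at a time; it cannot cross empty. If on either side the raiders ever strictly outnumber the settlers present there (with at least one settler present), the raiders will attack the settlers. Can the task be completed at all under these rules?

The raiders already outnumber the settlers at the storage bay before anyone moves, so the starting position itself is disallowed.

No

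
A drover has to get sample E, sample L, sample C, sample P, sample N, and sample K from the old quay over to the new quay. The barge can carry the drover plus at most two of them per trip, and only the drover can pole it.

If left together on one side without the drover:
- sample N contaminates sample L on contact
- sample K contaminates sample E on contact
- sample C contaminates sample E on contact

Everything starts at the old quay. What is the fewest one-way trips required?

Counting alone: the drover can take at most 2 across per trip to the new quay, so moving all 6 needs at least 3 loaded trips out, with a return between consecutive ones — at least 5 crossings.
The safety rule pushes this higher. Following every safe sequence of crossings, the most of the 6 that can be at the new quay as the barge arrives there on crossing 5 is 5 — never all 6.
So no plan with fewer than 7 crossings exists, and this one achieves 7:
1. Drover goes to the new quay with sample E and sample L.  [the old quay: sample C, sample K, sample N, sample P | the new quay: sample E, sample L]
2. Drover goes back to the old quay alone.  [the old quay: sample C, sample K, sample N, sample P | the new quay: sample E, sample L]
3. Drover goes to the new quay with sample C.  [the old quay: sample K, sample N, sample P | the new quay: sample C, sample E, sample L]
4. Drover goes back to the old quay with sample E.  [the old quay: sample E, sample K, sample N, sample P | the new quay: sample C, sample L]
5. Drover goes to the new quay with sample K and sample P.  [the old quay: sample E, sample N | the new quay: sample C, sample K, sample L, sample P]
6. Drover goes back to the old quay alone.  [the old quay: sample E, sample N | the new quay: sample C, sample K, sample L, sample P]
7. Drover goes to the new quay with sample E and sample N.  [the old quay: — | the new quay: sample C, sample E, sample K, sample L, sample N, sample P]

7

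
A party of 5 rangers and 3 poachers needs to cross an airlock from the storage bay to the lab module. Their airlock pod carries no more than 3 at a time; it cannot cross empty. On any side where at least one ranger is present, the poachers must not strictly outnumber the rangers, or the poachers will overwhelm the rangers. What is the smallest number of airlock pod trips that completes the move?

7

Counting alone: each trip to the lab module takes at most 3 across and each return brings at least 1 back, so after t trips out (and t−1 returns) at most 3t − (t−1) of the 8 are across; that first reaches 8 at t = 4, so at least 7 crossings are needed.
The plan below uses exactly 7 crossings, so it is optimal:
1. 2 poachers → the lab module.  (the storage bay: 5R 1P; the lab module: 0R 2P)
2. 1 poacher ← the storage bay.  (the storage bay: 5R 2P; the lab module: 0R 1P)
3. 2 rangers and 1 poacher → the lab module.  (the storage bay: 3R 1P; the lab module: 2R 2P)
4. 1 poacher ← the storage bay.  (the storage bay: 3R 2P; the lab module: 2R 1P)
5. 1 ranger and 2 poachers → the lab module.  (the storage bay: 2R 0P; the lab module: 3R 3P)
6. 1 poacher ← the storage bay.  (the storage bay: 2R 1P; the lab module: 3R 2P)
7. 2 rangers and 1 poacher → the lab module.  (the storage bay: 0R 0P; the lab module: 5R 3P)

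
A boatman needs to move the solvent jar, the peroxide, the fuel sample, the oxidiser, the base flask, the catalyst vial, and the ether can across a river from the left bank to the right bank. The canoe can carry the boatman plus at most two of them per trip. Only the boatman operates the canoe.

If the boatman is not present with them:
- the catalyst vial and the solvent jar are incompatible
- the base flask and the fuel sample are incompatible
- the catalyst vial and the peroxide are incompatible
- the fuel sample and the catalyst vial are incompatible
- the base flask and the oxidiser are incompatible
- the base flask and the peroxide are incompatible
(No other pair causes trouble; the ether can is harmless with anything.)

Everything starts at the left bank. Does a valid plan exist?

1. Boatman goes to the right bank with the base flask and the catalyst vial.
2. Boatman goes back to the left bank alone.
3. Boatman goes to the right bank with the solvent jar.
4. Boatman goes back to the left bank with the catalyst vial.
5. Boatman goes to the right bank with the fuel sample and the peroxide.
6. Boatman goes back to the left bank with the base flask.
7. Boatman goes to the right bank with the ether can and the oxidiser.
8. Boatman goes back to the left bank alone.
9. Boatman goes to the right bank with the base flask and the catalyst vial.

Yes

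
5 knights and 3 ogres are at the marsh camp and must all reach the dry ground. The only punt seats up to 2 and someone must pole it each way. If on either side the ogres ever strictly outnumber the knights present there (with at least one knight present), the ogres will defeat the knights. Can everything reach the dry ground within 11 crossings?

Counting alone: each trip to the dry ground takes at most 2 across and each return brings at least 1 back, so after t trips out (and t−1 returns) at most 2t − (t−1) of the 8 are across; that first reaches 8 at t = 7, so at least 13 crossings are needed.
Since 11 < 13, 11 crossings cannot be enough. (The shortest complete plan in fact takes 13:)
1. 2 ogres → the dry ground.  (the marsh camp: 5K 1O; the dry ground: 0K 2O)
2. 1 ogre ← the marsh camp.  (the marsh camp: 5K 2O; the dry ground: 0K 1O)
3. 2 ogres → the dry ground.  (the marsh camp: 5K 0O; the dry ground: 0K 3O)
4. 1 ogre ← the marsh camp.  (the marsh camp: 5K 1O; the dry ground: 0K 2O)
5. 2 knights → the dry ground.  (the marsh camp: 3K 1O; the dry ground: 2K 2O)
6. 1 ogre ← the marsh camp.  (the marsh camp: 3K 2O; the dry ground: 2K 1O)
7. 1 knight and 1 ogre → the dry ground.  (the marsh camp: 2K 1O; the dry ground: 3K 2O)
8. 1 ogre ← the marsh camp.  (the marsh camp: 2K 2O; the dry ground: 3K 1O)
9. 2 ogres → the dry ground.  (the marsh camp: 2K 0O; the dry ground: 3K 3O)
10. 1 ogre ← the marsh camp.  (the marsh camp: 2K 1O; the dry ground: 3K 2O)
11. 1 knight and 1 ogre → the dry ground.  (the marsh camp: 1K 0O; the dry ground: 4K 3O)
12. 1 ogre ← the marsh camp.  (the marsh camp: 1K 1O; the dry ground: 4K 2O)
13. 1 knight and 1 ogre → the dry ground.  (the marsh camp: 0K 0O; the dry ground: 5K 3O)

No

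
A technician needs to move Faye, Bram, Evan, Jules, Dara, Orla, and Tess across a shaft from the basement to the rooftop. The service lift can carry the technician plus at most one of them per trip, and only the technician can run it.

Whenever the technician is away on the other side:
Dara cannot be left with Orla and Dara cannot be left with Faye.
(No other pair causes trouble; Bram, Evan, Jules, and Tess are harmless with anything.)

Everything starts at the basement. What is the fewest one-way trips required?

Counting alone: the technician can take at most 1 across per trip to the rooftop, so moving all 7 needs at least 7 loaded trips out, with a return between consecutive ones — at least 13 crossings.
The safety rule pushes this higher. Following every safe sequence of crossings, the most of the 7 that can be at the rooftop as the service lift arrives there on crossing 13 is 6 — never all 7.
So no plan with fewer than 15 crossings exists, and this one achieves 15:
1. Technician goes to the rooftop with Dara.
2. Technician goes back to the basement alone.
3. Technician goes to the rooftop with Faye.
4. Technician goes back to the basement with Dara.
5. Technician goes to the rooftop with Orla.
6. Technician goes back to the basement alone.
7. Technician goes to the rooftop with Bram.
8. Technician goes back to the basement alone.
9. Technician goes to the rooftop with Evan.
10. Technician goes back to the basement alone.
11. Technician goes to the rooftop with Jules.
12. Technician goes back to the basement alone.
13. Technician goes to the rooftop with Tess.
14. Technician goes back to the basement alone.
15. Technician goes to the rooftop with Dara.

15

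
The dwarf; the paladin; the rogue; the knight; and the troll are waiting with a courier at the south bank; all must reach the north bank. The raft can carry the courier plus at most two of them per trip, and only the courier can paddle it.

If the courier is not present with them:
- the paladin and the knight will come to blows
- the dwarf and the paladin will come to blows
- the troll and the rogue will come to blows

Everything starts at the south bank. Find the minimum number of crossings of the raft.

5

Counting alone: the courier can take at most 2 across per trip to the north bank, so moving all 5 needs at least 3 loaded trips out, with a return between consecutive ones — at least 5 crossings.
The plan below uses exactly 5 crossings, so it is optimal:
1. Courier goes to the north bank with the paladin and the rogue.  [the south bank: the dwarf, the knight, the troll | the north bank: the paladin, the rogue]
2. Courier goes back to the south bank alone.  [the south bank: the dwarf, the knight, the troll | the north bank: the paladin, the rogue]
3. Courier goes to the north bank with the dwarf and the knight.  [the south bank: the troll | the north bank: the dwarf, the knight, the paladin, the rogue]
4. Courier goes back to the south bank with the paladin.  [the south bank: the paladin, the troll | the north bank: the dwarf, the knight, the rogue]
5. Courier goes to the north bank with the paladin and the troll.  [the south bank: — | the north bank: the dwarf, the knight, the paladin, the rogue, the troll]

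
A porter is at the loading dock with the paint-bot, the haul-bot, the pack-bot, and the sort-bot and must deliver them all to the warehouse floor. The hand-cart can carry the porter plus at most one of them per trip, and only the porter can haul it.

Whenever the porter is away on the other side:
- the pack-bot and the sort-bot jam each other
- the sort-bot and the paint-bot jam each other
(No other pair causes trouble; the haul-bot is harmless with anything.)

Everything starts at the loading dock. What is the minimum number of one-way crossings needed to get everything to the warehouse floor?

9

Counting alone: the porter can take at most 1 across per trip to the warehouse floor, so moving all 4 needs at least 4 loaded trips out, with a return between consecutive ones — at least 7 crossings.
The safety rule pushes this higher. Following every safe sequence of crossings, the most of the 4 that can be at the warehouse floor as the hand-cart arrives there on crossing 7 is 3 — never all 4.
So no plan with fewer than 9 crossings exists, and this one achieves 9:
1. Porter goes to the warehouse floor with the sort-bot.  [the loading dock: the haul-bot, the pack-bot, the paint-bot | the warehouse floor: the sort-bot]
2. Porter goes back to the loading dock alone.  [the loading dock: the haul-bot, the pack-bot, the paint-bot | the warehouse floor: the sort-bot]
3. Porter goes to the warehouse floor with the paint-bot.  [the loading dock: the haul-bot, the pack-bot | the warehouse floor: the paint-bot, the sort-bot]
4. Porter goes back to the loading dock with the sort-bot.  [the loading dock: the haul-bot, the pack-bot, the sort-bot | the warehouse floor: the paint-bot]
5. Porter goes to the warehouse floor with the pack-bot.  [the loading dock: the haul-bot, the sort-bot | the warehouse floor: the pack-bot, the paint-bot]
6. Porter goes back to the loading dock alone.  [the loading dock: the haul-bot, the sort-bot | the warehouse floor: the pack-bot, the paint-bot]
7. Porter goes to the warehouse floor with the haul-bot.  [the loading dock: the sort-bot | the warehouse floor: the haul-bot, the pack-bot, the paint-bot]
8. Porter goes back to the loading dock alone.  [the loading dock: the sort-bot | the warehouse floor: the haul-bot, the pack-bot, the paint-bot]
9. Porter goes to the warehouse floor with the sort-bot.  [the loading dock: — | the warehouse floor: the haul-bot, the pack-bot, the paint-bot, the sort-bot]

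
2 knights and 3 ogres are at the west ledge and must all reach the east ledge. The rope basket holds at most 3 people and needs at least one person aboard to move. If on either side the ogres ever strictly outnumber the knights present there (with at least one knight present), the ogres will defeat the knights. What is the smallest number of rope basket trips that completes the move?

impossible

The ogres already outnumber the knights at the west ledge before anyone moves, so the starting position itself is disallowed.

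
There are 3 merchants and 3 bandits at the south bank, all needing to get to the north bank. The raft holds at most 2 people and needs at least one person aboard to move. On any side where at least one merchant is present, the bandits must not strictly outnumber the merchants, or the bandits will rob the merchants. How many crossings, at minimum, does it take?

11

Counting alone: each trip to the north bank takes at most 2 across and each return brings at least 1 back, so after t trips out (and t−1 returns) at most 2t − (t−1) of the 6 are across; that first reaches 6 at t = 5, so at least 9 crossings are needed.
The safety rule pushes this higher. Following every safe sequence of crossings, the most of the 6 that can be at the north bank as the raft arrives there on crossing 9 is 5 — never all 6.
So no plan with fewer than 11 crossings exists, and this one achieves 11:
1. 2 bandits → the north bank.  (the south bank: 3M 1B; the north bank: 0M 2B)
2. 1 bandit ← the south bank.  (the south bank: 3M 2B; the north bank: 0M 1B)
3. 2 bandits → the north bank.  (the south bank: 3M 0B; the north bank: 0M 3B)
4. 1 bandit ← the south bank.  (the south bank: 3M 1B; the north bank: 0M 2B)
5. 2 merchants → the north bank.  (the south bank: 1M 1B; the north bank: 2M 2B)
6. 1 merchant and 1 bandit ← the south bank.  (the south bank: 2M 2B; the north bank: 1M 1B)
7. 2 merchants → the north bank.  (the south bank: 0M 2B; the north bank: 3M 1B)
8. 1 bandit ← the south bank.  (the south bank: 0M 3B; the north bank: 3M 0B)
9. 2 bandits → the north bank.  (the south bank: 0M 1B; the north bank: 3M 2B)
10. 1 bandit ← the south bank.  (the south bank: 0M 2B; the north bank: 3M 1B)
11. 2 bandits → the north bank.  (the south bank: 0M 0B; the north bank: 3M 3B)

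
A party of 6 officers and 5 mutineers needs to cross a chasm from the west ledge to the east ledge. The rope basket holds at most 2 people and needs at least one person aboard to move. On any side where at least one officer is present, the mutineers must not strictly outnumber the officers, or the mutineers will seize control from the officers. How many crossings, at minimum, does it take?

19

Counting alone: each trip to the east ledge takes at most 2 across and each return brings at least 1 back, so after t trips out (and t−1 returns) at most 2t − (t−1) of the 11 are across; that first reaches 11 at t = 10, so at least 19 crossings are needed.
The plan below uses exactly 19 crossings, so it is optimal:
1. 2 mutineers → the east ledge.  (the west ledge: 6O 3M; the east ledge: 0O 2M)
2. 1 mutineer ← the west ledge.  (the west ledge: 6O 4M; the east ledge: 0O 1M)
3. 2 mutineers → the east ledge.  (the west ledge: 6O 2M; the east ledge: 0O 3M)
4. 1 mutineer ← the west ledge.  (the west ledge: 6O 3M; the east ledge: 0O 2M)
5. 2 officers → the east ledge.  (the west ledge: 4O 3M; the east ledge: 2O 2M)
6. 1 mutineer ← the west ledge.  (the west ledge: 4O 4M; the east ledge: 2O 1M)
7. 1 officer and 1 mutineer → the east ledge.  (the west ledge: 3O 3M; the east ledge: 3O 2M)
8. 1 officer ← the west ledge.  (the west ledge: 4O 3M; the east ledge: 2O 2M)
9. 1 officer and 1 mutineer → the east ledge.  (the west ledge: 3O 2M; the east ledge: 3O 3M)
10. 1 mutineer ← the west ledge.  (the west ledge: 3O 3M; the east ledge: 3O 2M)
11. 1 officer and 1 mutineer → the east ledge.  (the west ledge: 2O 2M; the east ledge: 4O 3M)
12. 1 officer ← the west ledge.  (the west ledge: 3O 2M; the east ledge: 3O 3M)
13. 1 officer and 1 mutineer → the east ledge.  (the west ledge: 2O 1M; the east ledge: 4O 4M)
14. 1 mutineer ← the west ledge.  (the west ledge: 2O 2M; the east ledge: 4O 3M)
15. 1 officer and 1 mutineer → the east ledge.  (the west ledge: 1O 1M; the east ledge: 5O 4M)
16. 1 officer ← the west ledge.  (the west ledge: 2O 1M; the east ledge: 4O 4M)
17. 1 officer and 1 mutineer → the east ledge.  (the west ledge: 1O 0M; the east ledge: 5O 5M)
18. 1 mutineer ← the west ledge.  (the west ledge: 1O 1M; the east ledge: 5O 4M)
19. 1 officer and 1 mutineer → the east ledge.  (the west ledge: 0O 0M; the east ledge: 6O 5M)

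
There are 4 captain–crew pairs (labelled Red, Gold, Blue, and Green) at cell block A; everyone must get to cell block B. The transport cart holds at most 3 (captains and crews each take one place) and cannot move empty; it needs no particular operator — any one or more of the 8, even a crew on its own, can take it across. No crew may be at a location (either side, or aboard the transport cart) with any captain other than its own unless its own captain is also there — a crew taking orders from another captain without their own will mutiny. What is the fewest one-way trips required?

Counting alone: each trip to cell block B takes at most 3 across and each return brings at least 1 back, so after t trips out (and t−1 returns) at most 3t − (t−1) of the 8 are across; that first reaches 8 at t = 4, so at least 7 crossings are needed.
The safety rule pushes this higher. Following every safe sequence of crossings, the most of the 8 that can be at cell block B as the transport cart arrives there on crossing 7 is 7 — never all 8.
So no plan with fewer than 9 crossings exists, and this one achieves 9:
1. captain Red and crew Red cross → cell block B.
2. captain Red crosses ← cell block A.
3. captain Gold, captain Red, and crew Gold cross → cell block B.
4. captain Red and crew Red cross ← cell block A.
5. captain Blue, captain Green, and captain Red cross → cell block B.
6. crew Gold crosses ← cell block A.
7. crew Gold and crew Red cross → cell block B.
8. crew Red crosses ← cell block A.
9. crew Blue, crew Green, and crew Red cross → cell block B.

9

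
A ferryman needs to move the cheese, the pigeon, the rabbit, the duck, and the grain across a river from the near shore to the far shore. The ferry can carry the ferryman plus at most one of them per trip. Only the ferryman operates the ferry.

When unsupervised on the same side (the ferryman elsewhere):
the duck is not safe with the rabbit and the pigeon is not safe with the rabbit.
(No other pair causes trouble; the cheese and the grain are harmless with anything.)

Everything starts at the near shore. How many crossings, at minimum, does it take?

Counting alone: the ferryman can take at most 1 across per trip to the far shore, so moving all 5 needs at least 5 loaded trips out, with a return between consecutive ones — at least 9 crossings.
The safety rule pushes this higher. Following every safe sequence of crossings, the most of the 5 that can be at the far shore as the ferry arrives there on crossing 9 is 4 — never all 5.
So no plan with fewer than 11 crossings exists, and this one achieves 11:
1. Ferryman goes to the far shore with the rabbit.
2. Ferryman goes back to the near shore alone.
3. Ferryman goes to the far shore with the cheese.
4. Ferryman goes back to the near shore alone.
5. Ferryman goes to the far shore with the pigeon.
6. Ferryman goes back to the near shore with the rabbit.
7. Ferryman goes to the far shore with the duck.
8. Ferryman goes back to the near shore alone.
9. Ferryman goes to the far shore with the grain.
10. Ferryman goes back to the near shore alone.
11. Ferryman goes to the far shore with the rabbit.

11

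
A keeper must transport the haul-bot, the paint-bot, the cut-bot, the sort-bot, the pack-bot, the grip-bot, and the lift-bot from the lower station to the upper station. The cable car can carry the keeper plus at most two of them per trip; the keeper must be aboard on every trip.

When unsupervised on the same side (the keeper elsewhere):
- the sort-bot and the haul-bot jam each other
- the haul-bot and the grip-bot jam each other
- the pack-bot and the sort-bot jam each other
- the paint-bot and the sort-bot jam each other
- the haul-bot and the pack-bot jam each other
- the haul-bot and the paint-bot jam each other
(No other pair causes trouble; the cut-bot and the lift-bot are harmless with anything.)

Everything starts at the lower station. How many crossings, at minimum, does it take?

11

Counting alone: the keeper can take at most 2 across per trip to the upper station, so moving all 7 needs at least 4 loaded trips out, with a return between consecutive ones — at least 7 crossings.
The safety rule pushes this higher. Following every safe sequence of crossings, the most of the 7 that can be at the upper station as the cable car arrives there on crossings 7, 9 is 5, 6 respectively — never all 7.
So no plan with fewer than 11 crossings exists, and this one achieves 11:
1. Keeper goes to the upper station with the haul-bot and the sort-bot.
2. Keeper goes back to the lower station with the haul-bot.
3. Keeper goes to the upper station with the cut-bot and the haul-bot.
4. Keeper goes back to the lower station with the haul-bot.
5. Keeper goes to the upper station with the grip-bot and the haul-bot.
6. Keeper goes back to the lower station with the haul-bot.
7. Keeper goes to the upper station with the haul-bot and the lift-bot.
8. Keeper goes back to the lower station with the haul-bot.
9. Keeper goes to the upper station with the pack-bot and the paint-bot.
10. Keeper goes back to the lower station with the sort-bot.
11. Keeper goes to the upper station with the haul-bot and the sort-bot.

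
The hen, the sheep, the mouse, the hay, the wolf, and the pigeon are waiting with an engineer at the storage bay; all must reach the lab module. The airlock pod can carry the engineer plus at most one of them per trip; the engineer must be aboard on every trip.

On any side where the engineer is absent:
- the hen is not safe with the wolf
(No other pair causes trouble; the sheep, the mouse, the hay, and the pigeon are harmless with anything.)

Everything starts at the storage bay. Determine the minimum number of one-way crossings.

11

Counting alone: the engineer can take at most 1 across per trip to the lab module, so moving all 6 needs at least 6 loaded trips out, with a return between consecutive ones — at least 11 crossings.
The plan below uses exactly 11 crossings, so it is optimal:
1. Engineer goes to the lab module with the hen.
2. Engineer goes back to the storage bay alone.
3. Engineer goes to the lab module with the sheep.
4. Engineer goes back to the storage bay alone.
5. Engineer goes to the lab module with the mouse.
6. Engineer goes back to the storage bay alone.
7. Engineer goes to the lab module with the hay.
8. Engineer goes back to the storage bay alone.
9. Engineer goes to the lab module with the pigeon.
10. Engineer goes back to the storage bay alone.
11. Engineer goes to the lab module with the wolf.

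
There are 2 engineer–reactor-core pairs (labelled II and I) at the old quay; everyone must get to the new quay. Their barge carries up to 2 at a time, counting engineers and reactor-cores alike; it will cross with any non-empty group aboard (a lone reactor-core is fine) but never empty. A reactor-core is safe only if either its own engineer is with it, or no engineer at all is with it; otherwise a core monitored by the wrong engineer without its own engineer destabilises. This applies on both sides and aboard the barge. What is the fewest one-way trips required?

5

Counting alone: each trip to the new quay takes at most 2 across and each return brings at least 1 back, so after t trips out (and t−1 returns) at most 2t − (t−1) of the 4 are across; that first reaches 4 at t = 3, so at least 5 crossings are needed.
The plan below uses exactly 5 crossings, so it is optimal:
1. engineer II and reactor-core II cross → the new quay.
2. engineer II crosses ← the old quay.
3. engineer I and engineer II cross → the new quay.
4. engineer I crosses ← the old quay.
5. engineer I and reactor-core I cross → the new quay.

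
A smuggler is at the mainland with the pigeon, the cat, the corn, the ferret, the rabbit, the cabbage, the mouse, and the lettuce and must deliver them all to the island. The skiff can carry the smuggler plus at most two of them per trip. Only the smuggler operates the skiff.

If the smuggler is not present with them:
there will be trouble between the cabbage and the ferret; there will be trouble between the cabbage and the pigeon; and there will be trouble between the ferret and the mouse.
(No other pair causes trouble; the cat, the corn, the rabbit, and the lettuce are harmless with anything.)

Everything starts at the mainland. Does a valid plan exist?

Yes

1. Smuggler goes to the island with the ferret and the pigeon.
2. Smuggler goes back to the mainland alone.
3. Smuggler goes to the island with the cat and the corn.
4. Smuggler goes back to the mainland alone.
5. Smuggler goes to the island with the lettuce and the rabbit.
6. Smuggler goes back to the mainland alone.
7. Smuggler goes to the island with the cabbage and the mouse.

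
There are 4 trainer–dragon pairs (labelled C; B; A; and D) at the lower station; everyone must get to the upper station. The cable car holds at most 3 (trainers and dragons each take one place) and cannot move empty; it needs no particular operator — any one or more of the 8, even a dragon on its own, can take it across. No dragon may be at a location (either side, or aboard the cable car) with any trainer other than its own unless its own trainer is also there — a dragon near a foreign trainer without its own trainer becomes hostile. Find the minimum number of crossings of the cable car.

9

Counting alone: each trip to the upper station takes at most 3 across and each return brings at least 1 back, so after t trips out (and t−1 returns) at most 3t − (t−1) of the 8 are across; that first reaches 8 at t = 4, so at least 7 crossings are needed.
The safety rule pushes this higher. Following every safe sequence of crossings, the most of the 8 that can be at the upper station as the cable car arrives there on crossing 7 is 7 — never all 8.
So no plan with fewer than 9 crossings exists, and this one achieves 9:
1. dragon C and trainer C cross → the upper station.
2. trainer C crosses ← the lower station.
3. dragon B, trainer B, and trainer C cross → the upper station.
4. dragon C and trainer C cross ← the lower station.
5. trainer A, trainer C, and trainer D cross → the upper station.
6. dragon B crosses ← the lower station.
7. dragon B and dragon C cross → the upper station.
8. dragon C crosses ← the lower station.
9. dragon A, dragon C, and dragon D cross → the upper station.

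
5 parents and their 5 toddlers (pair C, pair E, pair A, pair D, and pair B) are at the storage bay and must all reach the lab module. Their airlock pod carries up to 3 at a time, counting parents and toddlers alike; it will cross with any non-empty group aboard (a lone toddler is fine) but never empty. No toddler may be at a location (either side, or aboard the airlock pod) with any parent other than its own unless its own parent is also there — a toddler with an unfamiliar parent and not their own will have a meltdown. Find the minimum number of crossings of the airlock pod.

11

Counting alone: each trip to the lab module takes at most 3 across and each return brings at least 1 back, so after t trips out (and t−1 returns) at most 3t − (t−1) of the 10 are across; that first reaches 10 at t = 5, so at least 9 crossings are needed.
The safety rule pushes this higher. Following every safe sequence of crossings, the most of the 10 that can be at the lab module as the airlock pod arrives there on crossing 9 is 9 — never all 10.
So no plan with fewer than 11 crossings exists, and this one achieves 11:
1. parent C and toddler C cross → the lab module.
2. parent C crosses ← the storage bay.
3. toddler A, toddler D, and toddler E cross → the lab module.
4. toddler C crosses ← the storage bay.
5. parent A, parent D, and parent E cross → the lab module.
6. parent E and toddler E cross ← the storage bay.
7. parent B, parent C, and parent E cross → the lab module.
8. toddler A crosses ← the storage bay.
9. toddler C and toddler E cross → the lab module.
10. toddler C crosses ← the storage bay.
11. toddler A, toddler B, and toddler C cross → the lab module.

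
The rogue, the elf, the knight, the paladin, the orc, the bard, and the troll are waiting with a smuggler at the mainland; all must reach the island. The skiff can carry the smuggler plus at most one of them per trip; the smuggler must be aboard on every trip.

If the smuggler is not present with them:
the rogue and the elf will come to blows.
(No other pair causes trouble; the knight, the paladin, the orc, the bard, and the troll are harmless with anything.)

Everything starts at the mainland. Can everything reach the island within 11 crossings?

No

Counting alone: the smuggler can take at most 1 across per trip to the island, so moving all 7 needs at least 7 loaded trips out, with a return between consecutive ones — at least 13 crossings.
Since 11 < 13, 11 crossings cannot be enough. (The shortest complete plan in fact takes 13:)
1. Smuggler goes to the island with the rogue.  [the mainland: the bard, the elf, the knight, the orc, the paladin, the troll | the island: the rogue]
2. Smuggler goes back to the mainland alone.  [the mainland: the bard, the elf, the knight, the orc, the paladin, the troll | the island: the rogue]
3. Smuggler goes to the island with the knight.  [the mainland: the bard, the elf, the orc, the paladin, the troll | the island: the knight, the rogue]
4. Smuggler goes back to the mainland alone.  [the mainland: the bard, the elf, the orc, the paladin, the troll | the island: the knight, the rogue]
5. Smuggler goes to the island with the paladin.  [the mainland: the bard, the elf, the orc, the troll | the island: the knight, the paladin, the rogue]
6. Smuggler goes back to the mainland alone.  [the mainland: the bard, the elf, the orc, the troll | the island: the knight, the paladin, the rogue]
7. Smuggler goes to the island with the orc.  [the mainland: the bard, the elf, the troll | the island: the knight, the orc, the paladin, the rogue]
8. Smuggler goes back to the mainland alone.  [the mainland: the bard, the elf, the troll | the island: the knight, the orc, the paladin, the rogue]
9. Smuggler goes to the island with the bard.  [the mainland: the elf, the troll | the island: the bard, the knight, the orc, the paladin, the rogue]
10. Smuggler goes back to the mainland alone.  [the mainland: the elf, the troll | the island: the bard, the knight, the orc, the paladin, the rogue]
11. Smuggler goes to the island with the troll.  [the mainland: the elf | the island: the bard, the knight, the orc, the paladin, the rogue, the troll]
12. Smuggler goes back to the mainland alone.  [the mainland: the elf | the island: the bard, the knight, the orc, the paladin, the rogue, the troll]
13. Smuggler goes to the island with the elf.  [the mainland: — | the island: the bard, the elf, the knight, the orc, the paladin, the rogue, the troll]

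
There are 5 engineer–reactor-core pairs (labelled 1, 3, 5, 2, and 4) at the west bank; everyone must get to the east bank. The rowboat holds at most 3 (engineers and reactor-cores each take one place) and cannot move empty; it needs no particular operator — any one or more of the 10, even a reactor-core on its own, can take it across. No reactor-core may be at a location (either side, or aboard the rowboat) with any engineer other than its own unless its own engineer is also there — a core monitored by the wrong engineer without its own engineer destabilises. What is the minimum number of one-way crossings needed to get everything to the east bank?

Counting alone: each trip to the east bank takes at most 3 across and each return brings at least 1 back, so after t trips out (and t−1 returns) at most 3t − (t−1) of the 10 are across; that first reaches 10 at t = 5, so at least 9 crossings are needed.
The safety rule pushes this higher. Following every safe sequence of crossings, the most of the 10 that can be at the east bank as the rowboat arrives there on crossing 9 is 9 — never all 10.
So no plan with fewer than 11 crossings exists, and this one achieves 11:
1. engineer 1 and reactor-core 1 cross → the east bank.
2. engineer 1 crosses ← the west bank.
3. reactor-core 2, reactor-core 3, and reactor-core 5 cross → the east bank.
4. reactor-core 1 crosses ← the west bank.
5. engineer 2, engineer 3, and engineer 5 cross → the east bank.
6. engineer 3 and reactor-core 3 cross ← the west bank.
7. engineer 1, engineer 3, and engineer 4 cross → the east bank.
8. reactor-core 5 crosses ← the west bank.
9. reactor-core 1 and reactor-core 3 cross → the east bank.
10. reactor-core 1 crosses ← the west bank.
11. reactor-core 1, reactor-core 4, and reactor-core 5 cross → the east bank.

11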